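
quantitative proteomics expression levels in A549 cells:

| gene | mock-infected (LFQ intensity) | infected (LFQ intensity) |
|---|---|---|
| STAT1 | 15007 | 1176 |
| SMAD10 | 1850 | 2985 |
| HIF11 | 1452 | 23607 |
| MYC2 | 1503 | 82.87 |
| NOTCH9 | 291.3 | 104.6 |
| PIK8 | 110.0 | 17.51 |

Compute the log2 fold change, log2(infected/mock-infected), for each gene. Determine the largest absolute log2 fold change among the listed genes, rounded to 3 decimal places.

4.181

log2(1176/15007) = -3.674  (STAT1)
log2(2985/1850) = 0.690  (SMAD10)
log2(23607/1452) = 4.023  (HIF11)
log2(82.87/1503) = -4.181  (MYC2)
log2(104.6/291.3) = -1.478  (NOTCH9)
log2(17.51/110.0) = -2.651  (PIK8)
The largest magnitude belongs to MYC2.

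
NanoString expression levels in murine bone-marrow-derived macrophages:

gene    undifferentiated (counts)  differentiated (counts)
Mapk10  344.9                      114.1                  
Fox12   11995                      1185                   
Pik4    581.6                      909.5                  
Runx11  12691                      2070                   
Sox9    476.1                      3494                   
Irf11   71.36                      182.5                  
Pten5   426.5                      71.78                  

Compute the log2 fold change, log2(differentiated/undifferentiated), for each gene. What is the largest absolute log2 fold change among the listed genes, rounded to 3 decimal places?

log2(114.1/344.9) = -1.596  (Mapk10)
log2(1185/11995) = -3.339  (Fox12)
log2(909.5/581.6) = 0.645  (Pik4)
log2(2070/12691) = -2.616  (Runx11)
log2(3494/476.1) = 2.876  (Sox9)
log2(182.5/71.36) = 1.355  (Irf11)
log2(71.78/426.5) = -2.571  (Pten5)
The largest magnitude belongs to Fox12.

3.339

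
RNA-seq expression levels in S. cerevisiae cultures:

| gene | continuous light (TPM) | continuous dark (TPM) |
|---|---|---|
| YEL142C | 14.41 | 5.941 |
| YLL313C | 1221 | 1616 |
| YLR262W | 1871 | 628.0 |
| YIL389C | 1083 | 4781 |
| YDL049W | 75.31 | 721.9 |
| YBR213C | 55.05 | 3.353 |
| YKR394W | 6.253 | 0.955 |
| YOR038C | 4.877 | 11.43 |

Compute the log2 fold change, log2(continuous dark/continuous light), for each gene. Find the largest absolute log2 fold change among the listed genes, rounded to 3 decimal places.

log2(5.941/14.41) = -1.278  (YEL142C)
log2(1616/1221) = 0.404  (YLL313C)
log2(628.0/1871) = -1.575  (YLR262W)
log2(4781/1083) = 2.142  (YIL389C)
log2(721.9/75.31) = 3.261  (YDL049W)
log2(3.353/55.05) = -4.037  (YBR213C)
log2(0.955/6.253) = -2.711  (YKR394W)
log2(11.43/4.877) = 1.229  (YOR038C)
The largest magnitude belongs to YBR213C.

4.037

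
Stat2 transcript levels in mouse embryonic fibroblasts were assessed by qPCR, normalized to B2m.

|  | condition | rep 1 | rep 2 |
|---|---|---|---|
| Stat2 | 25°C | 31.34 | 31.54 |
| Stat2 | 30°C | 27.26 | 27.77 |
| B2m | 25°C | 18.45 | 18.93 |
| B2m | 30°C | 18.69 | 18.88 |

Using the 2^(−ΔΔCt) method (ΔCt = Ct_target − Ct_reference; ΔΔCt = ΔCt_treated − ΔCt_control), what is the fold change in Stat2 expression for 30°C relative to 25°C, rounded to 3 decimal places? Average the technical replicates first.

Mean Ct: Stat2 25°C 31.440; Stat2 30°C 27.515; B2m 25°C 18.690; B2m 30°C 18.785
ΔCt(25°C) = 31.440 − 18.690 = 12.750
ΔCt(30°C) = 27.515 − 18.785 = 8.730
ΔΔCt = 8.730 − 12.750 = -4.020
Fold change = 2^(−(-4.020)) = 2^4.020 = 16.2234

16.223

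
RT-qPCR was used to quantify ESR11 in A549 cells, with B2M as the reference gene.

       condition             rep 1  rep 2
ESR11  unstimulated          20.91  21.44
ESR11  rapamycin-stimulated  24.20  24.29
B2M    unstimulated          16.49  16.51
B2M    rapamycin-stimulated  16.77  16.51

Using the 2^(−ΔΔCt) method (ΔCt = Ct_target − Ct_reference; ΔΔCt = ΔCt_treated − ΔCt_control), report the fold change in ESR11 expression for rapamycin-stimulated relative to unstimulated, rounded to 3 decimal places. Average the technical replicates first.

0.131

Mean Ct: ESR11 unstimulated 21.175; ESR11 rapamycin-stimulated 24.245; B2M unstimulated 16.500; B2M rapamycin-stimulated 16.640
ΔCt(unstimulated) = 21.175 − 16.500 = 4.675
ΔCt(rapamycin-stimulated) = 24.245 − 16.640 = 7.605
ΔΔCt = 7.605 − 4.675 = 2.930
Fold change = 2^(−2.930) = 0.1312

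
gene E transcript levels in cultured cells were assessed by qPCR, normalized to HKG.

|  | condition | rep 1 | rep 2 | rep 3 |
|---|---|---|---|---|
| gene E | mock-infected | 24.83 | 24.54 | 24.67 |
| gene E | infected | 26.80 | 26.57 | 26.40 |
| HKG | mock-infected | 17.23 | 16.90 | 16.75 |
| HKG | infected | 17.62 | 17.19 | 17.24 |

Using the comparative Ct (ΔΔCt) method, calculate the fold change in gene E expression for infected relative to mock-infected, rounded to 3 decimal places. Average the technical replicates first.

0.349

Mean Ct: gene E mock-infected 24.680; gene E infected 26.590; HKG mock-infected 16.960; HKG infected 17.350
ΔCt(mock-infected) = 24.680 − 16.960 = 7.720
ΔCt(infected) = 26.590 − 17.350 = 9.240
ΔΔCt = 9.240 − 7.720 = 1.520
Fold change = 2^(−1.520) = 0.3487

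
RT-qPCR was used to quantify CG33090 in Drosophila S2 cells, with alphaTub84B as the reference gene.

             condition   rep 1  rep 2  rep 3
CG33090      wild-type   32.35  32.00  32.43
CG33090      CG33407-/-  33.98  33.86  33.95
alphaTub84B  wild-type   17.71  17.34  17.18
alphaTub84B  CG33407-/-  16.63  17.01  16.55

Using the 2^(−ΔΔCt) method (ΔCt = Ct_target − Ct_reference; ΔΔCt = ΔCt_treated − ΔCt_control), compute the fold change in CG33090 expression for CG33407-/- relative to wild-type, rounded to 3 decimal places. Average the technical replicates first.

Mean Ct: CG33090 wild-type 32.260; CG33090 CG33407-/- 33.930; alphaTub84B wild-type 17.410; alphaTub84B CG33407-/- 16.730
ΔCt(wild-type) = 32.260 − 17.410 = 14.850
ΔCt(CG33407-/-) = 33.930 − 16.730 = 17.200
ΔΔCt = 17.200 − 14.850 = 2.350
Fold change = 2^(−2.350) = 0.1961

0.196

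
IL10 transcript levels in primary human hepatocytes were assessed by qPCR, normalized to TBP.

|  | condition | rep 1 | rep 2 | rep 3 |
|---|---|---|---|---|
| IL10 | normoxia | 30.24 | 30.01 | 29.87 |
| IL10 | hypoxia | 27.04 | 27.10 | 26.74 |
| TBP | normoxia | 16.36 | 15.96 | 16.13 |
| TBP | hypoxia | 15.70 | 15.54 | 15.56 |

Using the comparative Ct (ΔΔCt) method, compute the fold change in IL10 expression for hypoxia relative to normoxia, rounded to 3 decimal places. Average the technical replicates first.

Mean Ct: IL10 normoxia 30.040; IL10 hypoxia 26.960; TBP normoxia 16.150; TBP hypoxia 15.600
ΔCt(normoxia) = 30.040 − 16.150 = 13.890
ΔCt(hypoxia) = 26.960 − 15.600 = 11.360
ΔΔCt = 11.360 − 13.890 = -2.530
Fold change = 2^(−(-2.530)) = 2^2.530 = 5.7757

5.776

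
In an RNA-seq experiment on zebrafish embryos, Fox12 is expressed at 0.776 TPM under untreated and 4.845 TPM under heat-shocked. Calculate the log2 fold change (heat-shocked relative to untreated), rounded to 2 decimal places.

Fold change = 4.845 / 0.776 = 6.2436
log2(6.2436) = 2.642

2.64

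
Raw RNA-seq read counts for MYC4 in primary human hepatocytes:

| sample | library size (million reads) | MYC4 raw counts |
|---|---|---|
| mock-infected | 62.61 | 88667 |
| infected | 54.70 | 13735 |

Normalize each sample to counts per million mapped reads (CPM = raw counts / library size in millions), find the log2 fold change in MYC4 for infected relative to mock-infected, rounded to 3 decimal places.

CPM(mock-infected) = 88667 / 62.61 = 1416.1795
CPM(infected) = 13735 / 54.70 = 251.0969
Fold change = 251.0969 / 1416.1795 = 0.17731
log2(0.17731) = -2.4957

-2.496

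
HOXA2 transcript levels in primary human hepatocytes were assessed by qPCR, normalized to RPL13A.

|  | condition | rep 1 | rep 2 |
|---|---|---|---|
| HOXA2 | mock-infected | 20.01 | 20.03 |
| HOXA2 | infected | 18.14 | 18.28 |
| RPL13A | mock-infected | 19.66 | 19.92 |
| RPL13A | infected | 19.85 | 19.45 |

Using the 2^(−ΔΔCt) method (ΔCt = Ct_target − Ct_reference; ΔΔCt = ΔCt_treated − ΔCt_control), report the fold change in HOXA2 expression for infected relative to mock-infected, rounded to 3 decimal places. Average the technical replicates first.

Mean Ct: HOXA2 mock-infected 20.020; HOXA2 infected 18.210; RPL13A mock-infected 19.790; RPL13A infected 19.650
ΔCt(mock-infected) = 20.020 − 19.790 = 0.230
ΔCt(infected) = 18.210 − 19.650 = -1.440
ΔΔCt = -1.440 − 0.230 = -1.670
Fold change = 2^(−(-1.670)) = 2^1.670 = 3.1821

3.182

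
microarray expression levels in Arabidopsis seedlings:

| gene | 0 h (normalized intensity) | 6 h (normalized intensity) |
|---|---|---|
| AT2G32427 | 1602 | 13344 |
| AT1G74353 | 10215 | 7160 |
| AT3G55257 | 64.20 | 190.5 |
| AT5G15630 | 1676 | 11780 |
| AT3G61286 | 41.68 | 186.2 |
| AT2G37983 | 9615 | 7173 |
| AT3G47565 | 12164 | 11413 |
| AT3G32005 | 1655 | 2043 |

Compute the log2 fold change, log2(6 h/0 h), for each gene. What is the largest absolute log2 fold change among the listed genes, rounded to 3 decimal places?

3.058

log2(13344/1602) = 3.058  (AT2G32427)
log2(7160/10215) = -0.513  (AT1G74353)
log2(190.5/64.20) = 1.569  (AT3G55257)
log2(11780/1676) = 2.813  (AT5G15630)
log2(186.2/41.68) = 2.159  (AT3G61286)
log2(7173/9615) = -0.423  (AT2G37983)
log2(11413/12164) = -0.092  (AT3G47565)
log2(2043/1655) = 0.304  (AT3G32005)
The largest magnitude belongs to AT2G32427.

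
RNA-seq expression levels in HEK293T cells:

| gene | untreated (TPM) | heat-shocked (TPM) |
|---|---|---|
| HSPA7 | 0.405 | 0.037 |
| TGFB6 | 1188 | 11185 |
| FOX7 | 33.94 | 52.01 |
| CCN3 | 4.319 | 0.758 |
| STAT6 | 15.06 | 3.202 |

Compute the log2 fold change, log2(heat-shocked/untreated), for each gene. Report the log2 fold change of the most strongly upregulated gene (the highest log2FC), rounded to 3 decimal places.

3.235

log2(0.037/0.405) = -3.452  (HSPA7)
log2(11185/1188) = 3.235  (TGFB6)
log2(52.01/33.94) = 0.616  (FOX7)
log2(0.758/4.319) = -2.510  (CCN3)
log2(3.202/15.06) = -2.234  (STAT6)
TGFB6 is most strongly upregulated.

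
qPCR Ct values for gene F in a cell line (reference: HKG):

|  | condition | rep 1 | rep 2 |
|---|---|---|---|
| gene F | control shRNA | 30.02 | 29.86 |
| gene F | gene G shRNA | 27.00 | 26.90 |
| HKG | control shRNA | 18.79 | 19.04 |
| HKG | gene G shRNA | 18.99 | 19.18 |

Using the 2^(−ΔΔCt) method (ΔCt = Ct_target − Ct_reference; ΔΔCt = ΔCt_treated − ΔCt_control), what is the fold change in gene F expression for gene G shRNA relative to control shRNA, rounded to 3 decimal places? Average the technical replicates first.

Mean Ct: gene F control shRNA 29.940; gene F gene G shRNA 26.950; HKG control shRNA 18.915; HKG gene G shRNA 19.085
ΔCt(control shRNA) = 29.940 − 18.915 = 11.025
ΔCt(gene G shRNA) = 26.950 − 19.085 = 7.865
ΔΔCt = 7.865 − 11.025 = -3.160
Fold change = 2^(−(-3.160)) = 2^3.160 = 8.9383

8.938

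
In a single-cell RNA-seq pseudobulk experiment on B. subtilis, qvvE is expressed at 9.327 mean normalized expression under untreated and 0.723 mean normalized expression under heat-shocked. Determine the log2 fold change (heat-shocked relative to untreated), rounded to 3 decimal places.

Fold change = 0.723 / 9.327 = 0.0775
log2(0.0775) = -3.6893

-3.689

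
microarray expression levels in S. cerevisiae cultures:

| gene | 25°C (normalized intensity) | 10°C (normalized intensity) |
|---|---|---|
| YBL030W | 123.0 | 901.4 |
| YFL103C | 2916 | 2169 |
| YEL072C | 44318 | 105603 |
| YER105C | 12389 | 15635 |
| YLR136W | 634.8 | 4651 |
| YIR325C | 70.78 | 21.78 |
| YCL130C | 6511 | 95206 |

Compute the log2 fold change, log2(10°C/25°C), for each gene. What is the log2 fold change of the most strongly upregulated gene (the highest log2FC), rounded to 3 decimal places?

3.870

log2(901.4/123.0) = 2.874  (YBL030W)
log2(2169/2916) = -0.427  (YFL103C)
log2(105603/44318) = 1.253  (YEL072C)
log2(15635/12389) = 0.336  (YER105C)
log2(4651/634.8) = 2.873  (YLR136W)
log2(21.78/70.78) = -1.700  (YIR325C)
log2(95206/6511) = 3.870  (YCL130C)
YCL130C is most strongly upregulated.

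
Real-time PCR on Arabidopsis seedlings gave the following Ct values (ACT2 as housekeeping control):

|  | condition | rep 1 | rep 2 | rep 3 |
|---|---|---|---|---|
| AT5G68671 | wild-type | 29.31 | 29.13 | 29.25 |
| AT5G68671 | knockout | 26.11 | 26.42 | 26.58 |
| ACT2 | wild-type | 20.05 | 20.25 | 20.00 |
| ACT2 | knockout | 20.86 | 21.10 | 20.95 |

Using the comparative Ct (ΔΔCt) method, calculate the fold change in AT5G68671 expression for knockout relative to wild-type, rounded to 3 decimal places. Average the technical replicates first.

Mean Ct: AT5G68671 wild-type 29.230; AT5G68671 knockout 26.370; ACT2 wild-type 20.100; ACT2 knockout 20.970
ΔCt(wild-type) = 29.230 − 20.100 = 9.130
ΔCt(knockout) = 26.370 − 20.970 = 5.400
ΔΔCt = 5.400 − 9.130 = -3.730
Fold change = 2^(−(-3.730)) = 2^3.730 = 13.2691

13.269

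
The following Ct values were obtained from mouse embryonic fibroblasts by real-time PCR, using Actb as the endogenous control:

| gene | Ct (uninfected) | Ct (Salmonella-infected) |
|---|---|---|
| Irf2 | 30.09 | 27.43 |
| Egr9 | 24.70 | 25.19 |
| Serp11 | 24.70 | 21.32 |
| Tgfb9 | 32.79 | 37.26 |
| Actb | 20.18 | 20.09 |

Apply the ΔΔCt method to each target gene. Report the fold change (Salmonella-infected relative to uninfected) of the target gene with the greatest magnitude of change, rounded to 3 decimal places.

Irf2: ΔΔCt = (27.43−20.09) − (30.09−20.18) = 7.34 − 9.91 = -2.57; fold change = 2^2.57 = 5.938
Egr9: ΔΔCt = (25.19−20.09) − (24.70−20.18) = 5.10 − 4.52 = 0.58; fold change = 2^-0.58 = 0.669
Serp11: ΔΔCt = (21.32−20.09) − (24.70−20.18) = 1.23 − 4.52 = -3.29; fold change = 2^3.29 = 9.781
Tgfb9: ΔΔCt = (37.26−20.09) − (32.79−20.18) = 17.17 − 12.61 = 4.56; fold change = 2^-4.56 = 0.042
Tgfb9 has the largest |ΔΔCt| = 4.56.

0.042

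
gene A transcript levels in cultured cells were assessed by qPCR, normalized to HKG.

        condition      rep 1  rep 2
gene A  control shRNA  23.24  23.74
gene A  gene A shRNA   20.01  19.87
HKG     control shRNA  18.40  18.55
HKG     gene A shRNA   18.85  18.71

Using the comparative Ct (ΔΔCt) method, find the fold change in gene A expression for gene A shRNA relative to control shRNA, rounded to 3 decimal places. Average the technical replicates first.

14.470

Mean Ct: gene A control shRNA 23.490; gene A gene A shRNA 19.940; HKG control shRNA 18.475; HKG gene A shRNA 18.780
ΔCt(control shRNA) = 23.490 − 18.475 = 5.015
ΔCt(gene A shRNA) = 19.940 − 18.780 = 1.160
ΔΔCt = 1.160 − 5.015 = -3.855
Fold change = 2^(−(-3.855)) = 2^3.855 = 14.4701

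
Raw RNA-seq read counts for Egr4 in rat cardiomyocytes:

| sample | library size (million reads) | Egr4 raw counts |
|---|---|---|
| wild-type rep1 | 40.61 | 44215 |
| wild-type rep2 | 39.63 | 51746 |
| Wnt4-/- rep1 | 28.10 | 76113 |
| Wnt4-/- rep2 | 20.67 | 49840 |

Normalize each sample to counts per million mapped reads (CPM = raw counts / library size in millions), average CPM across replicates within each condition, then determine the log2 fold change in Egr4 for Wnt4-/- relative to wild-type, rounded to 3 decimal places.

CPM(wild-type rep1) = 44215 / 40.61 = 1088.7712
CPM(wild-type rep2) = 51746 / 39.63 = 1305.7280
CPM(Wnt4-/- rep1) = 76113 / 28.10 = 2708.6477
CPM(Wnt4-/- rep2) = 49840 / 20.67 = 2411.2240
mean CPM(wild-type) = 1197.2496; mean CPM(Wnt4-/-) = 2559.9358
Fold change = 2559.9358 / 1197.2496 = 2.13818
log2(2.13818) = 1.0964

1.096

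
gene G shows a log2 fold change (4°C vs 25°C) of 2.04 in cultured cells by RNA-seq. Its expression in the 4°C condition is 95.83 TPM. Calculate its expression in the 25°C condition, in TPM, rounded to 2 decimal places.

Fold change = 2^(2.04) = 4.1125
25°C expression = 95.83 / 4.1125 = 23.30

23.30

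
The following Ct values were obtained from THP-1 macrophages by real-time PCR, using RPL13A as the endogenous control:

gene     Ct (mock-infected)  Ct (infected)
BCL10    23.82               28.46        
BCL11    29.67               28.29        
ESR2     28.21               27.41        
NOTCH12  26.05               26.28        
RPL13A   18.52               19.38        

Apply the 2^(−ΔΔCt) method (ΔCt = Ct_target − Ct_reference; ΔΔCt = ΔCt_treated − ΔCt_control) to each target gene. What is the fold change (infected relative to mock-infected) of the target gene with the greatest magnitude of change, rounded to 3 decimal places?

BCL10: ΔΔCt = (28.46−19.38) − (23.82−18.52) = 9.08 − 5.30 = 3.78; fold change = 2^-3.78 = 0.073
BCL11: ΔΔCt = (28.29−19.38) − (29.67−18.52) = 8.91 − 11.15 = -2.24; fold change = 2^2.24 = 4.724
ESR2: ΔΔCt = (27.41−19.38) − (28.21−18.52) = 8.03 − 9.69 = -1.66; fold change = 2^1.66 = 3.160
NOTCH12: ΔΔCt = (26.28−19.38) − (26.05−18.52) = 6.90 − 7.53 = -0.63; fold change = 2^0.63 = 1.548
BCL10 has the largest |ΔΔCt| = 3.78.

0.073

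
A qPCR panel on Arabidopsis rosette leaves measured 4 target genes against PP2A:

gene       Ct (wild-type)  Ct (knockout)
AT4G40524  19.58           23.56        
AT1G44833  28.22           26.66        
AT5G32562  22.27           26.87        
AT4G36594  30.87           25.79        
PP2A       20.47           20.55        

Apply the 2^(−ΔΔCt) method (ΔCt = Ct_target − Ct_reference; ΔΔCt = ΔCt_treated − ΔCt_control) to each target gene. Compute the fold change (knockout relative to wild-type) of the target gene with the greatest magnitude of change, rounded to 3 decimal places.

AT4G40524: ΔΔCt = (23.56−20.55) − (19.58−20.47) = 3.01 − (-0.89) = 3.90; fold change = 2^-3.90 = 0.067
AT1G44833: ΔΔCt = (26.66−20.55) − (28.22−20.47) = 6.11 − 7.75 = -1.64; fold change = 2^1.64 = 3.117
AT5G32562: ΔΔCt = (26.87−20.55) − (22.27−20.47) = 6.32 − 1.80 = 4.52; fold change = 2^-4.52 = 0.044
AT4G36594: ΔΔCt = (25.79−20.55) − (30.87−20.47) = 5.24 − 10.40 = -5.16; fold change = 2^5.16 = 35.753
AT4G36594 has the largest |ΔΔCt| = 5.16.

35.753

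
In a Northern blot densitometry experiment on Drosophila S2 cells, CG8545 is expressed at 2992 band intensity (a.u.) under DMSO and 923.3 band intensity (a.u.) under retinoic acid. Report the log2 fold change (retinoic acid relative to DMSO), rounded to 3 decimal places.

Fold change = 923.3 / 2992 = 0.3086
log2(0.3086) = -1.6962

-1.696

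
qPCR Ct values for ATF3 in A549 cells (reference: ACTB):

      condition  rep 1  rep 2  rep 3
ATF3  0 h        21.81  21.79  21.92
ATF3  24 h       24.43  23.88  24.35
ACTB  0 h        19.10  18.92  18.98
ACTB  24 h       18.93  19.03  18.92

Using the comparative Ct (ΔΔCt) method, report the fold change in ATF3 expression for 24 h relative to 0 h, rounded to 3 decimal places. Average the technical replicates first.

0.187

Mean Ct: ATF3 0 h 21.840; ATF3 24 h 24.220; ACTB 0 h 19.000; ACTB 24 h 18.960
ΔCt(0 h) = 21.840 − 19.000 = 2.840
ΔCt(24 h) = 24.220 − 18.960 = 5.260
ΔΔCt = 5.260 − 2.840 = 2.420
Fold change = 2^(−2.420) = 0.1869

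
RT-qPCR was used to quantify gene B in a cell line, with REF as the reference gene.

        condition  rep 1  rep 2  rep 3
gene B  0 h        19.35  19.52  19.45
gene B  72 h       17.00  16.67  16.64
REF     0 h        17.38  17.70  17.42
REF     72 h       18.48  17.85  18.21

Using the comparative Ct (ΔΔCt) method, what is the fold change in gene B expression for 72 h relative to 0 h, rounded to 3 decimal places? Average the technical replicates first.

Mean Ct: gene B 0 h 19.440; gene B 72 h 16.770; REF 0 h 17.500; REF 72 h 18.180
ΔCt(0 h) = 19.440 − 17.500 = 1.940
ΔCt(72 h) = 16.770 − 18.180 = -1.410
ΔΔCt = -1.410 − 1.940 = -3.350
Fold change = 2^(−(-3.350)) = 2^3.350 = 10.1965

10.196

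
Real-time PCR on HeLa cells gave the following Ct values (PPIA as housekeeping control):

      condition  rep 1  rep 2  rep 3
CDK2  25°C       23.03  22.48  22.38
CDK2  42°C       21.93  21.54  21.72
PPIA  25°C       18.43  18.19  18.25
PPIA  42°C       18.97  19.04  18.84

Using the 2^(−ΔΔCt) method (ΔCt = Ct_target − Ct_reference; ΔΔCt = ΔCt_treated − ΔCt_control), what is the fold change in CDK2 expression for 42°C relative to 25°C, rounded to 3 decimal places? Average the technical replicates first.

Mean Ct: CDK2 25°C 22.630; CDK2 42°C 21.730; PPIA 25°C 18.290; PPIA 42°C 18.950
ΔCt(25°C) = 22.630 − 18.290 = 4.340
ΔCt(42°C) = 21.730 − 18.950 = 2.780
ΔΔCt = 2.780 − 4.340 = -1.560
Fold change = 2^(−(-1.560)) = 2^1.560 = 2.9485

2.949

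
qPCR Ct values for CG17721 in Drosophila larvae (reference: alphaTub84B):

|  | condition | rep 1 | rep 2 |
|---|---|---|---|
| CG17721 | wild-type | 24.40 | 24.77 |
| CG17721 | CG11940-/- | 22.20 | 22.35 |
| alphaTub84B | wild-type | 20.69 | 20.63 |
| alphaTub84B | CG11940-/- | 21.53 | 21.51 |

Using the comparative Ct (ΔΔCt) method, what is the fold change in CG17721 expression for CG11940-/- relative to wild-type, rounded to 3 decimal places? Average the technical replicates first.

Mean Ct: CG17721 wild-type 24.585; CG17721 CG11940-/- 22.275; alphaTub84B wild-type 20.660; alphaTub84B CG11940-/- 21.520
ΔCt(wild-type) = 24.585 − 20.660 = 3.925
ΔCt(CG11940-/-) = 22.275 − 21.520 = 0.755
ΔΔCt = 0.755 − 3.925 = -3.170
Fold change = 2^(−(-3.170)) = 2^3.170 = 9.0005

9.000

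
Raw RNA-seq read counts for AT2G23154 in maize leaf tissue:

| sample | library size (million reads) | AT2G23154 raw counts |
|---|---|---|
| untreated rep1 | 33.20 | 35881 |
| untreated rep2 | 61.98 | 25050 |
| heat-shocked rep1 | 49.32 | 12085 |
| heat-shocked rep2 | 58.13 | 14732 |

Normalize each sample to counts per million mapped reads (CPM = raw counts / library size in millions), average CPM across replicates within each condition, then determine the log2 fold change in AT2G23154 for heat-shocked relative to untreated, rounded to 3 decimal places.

-1.575

CPM(untreated rep1) = 35881 / 33.20 = 1080.7530
CPM(untreated rep2) = 25050 / 61.98 = 404.1626
CPM(heat-shocked rep1) = 12085 / 49.32 = 245.0324
CPM(heat-shocked rep2) = 14732 / 58.13 = 253.4320
mean CPM(untreated) = 742.4578; mean CPM(heat-shocked) = 249.2322
Fold change = 249.2322 / 742.4578 = 0.33569
log2(0.33569) = -1.5748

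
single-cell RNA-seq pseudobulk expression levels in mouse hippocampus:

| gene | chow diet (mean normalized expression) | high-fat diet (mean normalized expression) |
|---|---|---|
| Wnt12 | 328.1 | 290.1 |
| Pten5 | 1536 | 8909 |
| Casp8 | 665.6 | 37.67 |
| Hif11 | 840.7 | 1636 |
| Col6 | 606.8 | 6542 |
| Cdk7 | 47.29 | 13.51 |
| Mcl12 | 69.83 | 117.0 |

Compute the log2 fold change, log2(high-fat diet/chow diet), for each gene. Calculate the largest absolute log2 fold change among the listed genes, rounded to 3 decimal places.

log2(290.1/328.1) = -0.178  (Wnt12)
log2(8909/1536) = 2.536  (Pten5)
log2(37.67/665.6) = -4.143  (Casp8)
log2(1636/840.7) = 0.961  (Hif11)
log2(6542/606.8) = 3.430  (Col6)
log2(13.51/47.29) = -1.808  (Cdk7)
log2(117.0/69.83) = 0.745  (Mcl12)
The largest magnitude belongs to Casp8.

4.143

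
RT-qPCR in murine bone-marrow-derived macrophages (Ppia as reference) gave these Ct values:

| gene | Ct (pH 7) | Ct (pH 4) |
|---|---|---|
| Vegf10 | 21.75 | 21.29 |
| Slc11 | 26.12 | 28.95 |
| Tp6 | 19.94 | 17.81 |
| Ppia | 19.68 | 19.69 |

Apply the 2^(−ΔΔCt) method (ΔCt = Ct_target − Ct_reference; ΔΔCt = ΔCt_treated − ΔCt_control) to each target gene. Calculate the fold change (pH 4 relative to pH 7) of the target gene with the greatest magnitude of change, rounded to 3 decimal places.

0.142

Vegf10: ΔΔCt = (21.29−19.69) − (21.75−19.68) = 1.60 − 2.07 = -0.47; fold change = 2^0.47 = 1.385
Slc11: ΔΔCt = (28.95−19.69) − (26.12−19.68) = 9.26 − 6.44 = 2.82; fold change = 2^-2.82 = 0.142
Tp6: ΔΔCt = (17.81−19.69) − (19.94−19.68) = -1.88 − 0.26 = -2.14; fold change = 2^2.14 = 4.408
Slc11 has the largest |ΔΔCt| = 2.82.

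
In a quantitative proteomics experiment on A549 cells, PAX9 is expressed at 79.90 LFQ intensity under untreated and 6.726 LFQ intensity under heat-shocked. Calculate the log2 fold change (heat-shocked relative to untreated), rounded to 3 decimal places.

-3.570

Fold change = 6.726 / 79.90 = 0.0842
log2(0.0842) = -3.5704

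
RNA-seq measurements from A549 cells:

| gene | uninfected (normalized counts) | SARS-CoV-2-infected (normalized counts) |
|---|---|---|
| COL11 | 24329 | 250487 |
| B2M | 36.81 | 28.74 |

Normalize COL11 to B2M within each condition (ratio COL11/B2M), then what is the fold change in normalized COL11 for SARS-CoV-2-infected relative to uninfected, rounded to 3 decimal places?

COL11/B2M (uninfected) = 24329 / 36.81 = 660.93
COL11/B2M (SARS-CoV-2-infected) = 250487 / 28.74 = 8715.6
Fold change = 8715.6 / 660.93 = 13.1868

13.187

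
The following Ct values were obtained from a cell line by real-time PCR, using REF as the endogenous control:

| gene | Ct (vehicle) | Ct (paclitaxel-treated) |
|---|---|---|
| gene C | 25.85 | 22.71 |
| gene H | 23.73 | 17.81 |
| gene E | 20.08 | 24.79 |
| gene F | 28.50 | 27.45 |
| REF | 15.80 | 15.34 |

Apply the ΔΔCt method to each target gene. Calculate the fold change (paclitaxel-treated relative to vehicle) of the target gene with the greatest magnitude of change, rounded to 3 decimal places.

44.017

gene C: ΔΔCt = (22.71−15.34) − (25.85−15.80) = 7.37 − 10.05 = -2.68; fold change = 2^2.68 = 6.409
gene H: ΔΔCt = (17.81−15.34) − (23.73−15.80) = 2.47 − 7.93 = -5.46; fold change = 2^5.46 = 44.017
gene E: ΔΔCt = (24.79−15.34) − (20.08−15.80) = 9.45 − 4.28 = 5.17; fold change = 2^-5.17 = 0.028
gene F: ΔΔCt = (27.45−15.34) − (28.50−15.80) = 12.11 − 12.70 = -0.59; fold change = 2^0.59 = 1.505
gene H has the largest |ΔΔCt| = 5.46.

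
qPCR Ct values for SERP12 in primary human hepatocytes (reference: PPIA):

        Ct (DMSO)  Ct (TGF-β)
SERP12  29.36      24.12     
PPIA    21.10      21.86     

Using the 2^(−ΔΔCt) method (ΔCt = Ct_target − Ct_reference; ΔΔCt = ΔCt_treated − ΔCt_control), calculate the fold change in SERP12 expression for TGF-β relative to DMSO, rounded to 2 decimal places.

ΔCt(DMSO) = 29.360 − 21.100 = 8.260
ΔCt(TGF-β) = 24.120 − 21.860 = 2.260
ΔΔCt = 2.260 − 8.260 = -6.000
Fold change = 2^(−(-6.000)) = 2^6.000 = 64.000

64.00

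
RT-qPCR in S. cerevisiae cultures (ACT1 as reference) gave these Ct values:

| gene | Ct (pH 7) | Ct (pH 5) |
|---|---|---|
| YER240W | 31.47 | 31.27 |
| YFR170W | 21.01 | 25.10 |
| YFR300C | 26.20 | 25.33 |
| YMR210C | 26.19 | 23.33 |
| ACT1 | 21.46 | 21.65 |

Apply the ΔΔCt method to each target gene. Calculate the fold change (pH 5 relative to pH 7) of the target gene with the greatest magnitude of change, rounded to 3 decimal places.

0.067

YER240W: ΔΔCt = (31.27−21.65) − (31.47−21.46) = 9.62 − 10.01 = -0.39; fold change = 2^0.39 = 1.310
YFR170W: ΔΔCt = (25.10−21.65) − (21.01−21.46) = 3.45 − (-0.45) = 3.90; fold change = 2^-3.90 = 0.067
YFR300C: ΔΔCt = (25.33−21.65) − (26.20−21.46) = 3.68 − 4.74 = -1.06; fold change = 2^1.06 = 2.085
YMR210C: ΔΔCt = (23.33−21.65) − (26.19−21.46) = 1.68 − 4.73 = -3.05; fold change = 2^3.05 = 8.282
YFR170W has the largest |ΔΔCt| = 3.90.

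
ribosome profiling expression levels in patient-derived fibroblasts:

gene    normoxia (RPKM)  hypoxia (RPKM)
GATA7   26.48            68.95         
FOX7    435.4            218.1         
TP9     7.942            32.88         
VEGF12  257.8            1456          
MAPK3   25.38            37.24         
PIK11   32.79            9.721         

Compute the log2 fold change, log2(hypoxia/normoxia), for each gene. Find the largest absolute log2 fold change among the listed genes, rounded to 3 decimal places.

log2(68.95/26.48) = 1.381  (GATA7)
log2(218.1/435.4) = -0.997  (FOX7)
log2(32.88/7.942) = 2.050  (TP9)
log2(1456/257.8) = 2.498  (VEGF12)
log2(37.24/25.38) = 0.553  (MAPK3)
log2(9.721/32.79) = -1.754  (PIK11)
The largest magnitude belongs to VEGF12.

2.498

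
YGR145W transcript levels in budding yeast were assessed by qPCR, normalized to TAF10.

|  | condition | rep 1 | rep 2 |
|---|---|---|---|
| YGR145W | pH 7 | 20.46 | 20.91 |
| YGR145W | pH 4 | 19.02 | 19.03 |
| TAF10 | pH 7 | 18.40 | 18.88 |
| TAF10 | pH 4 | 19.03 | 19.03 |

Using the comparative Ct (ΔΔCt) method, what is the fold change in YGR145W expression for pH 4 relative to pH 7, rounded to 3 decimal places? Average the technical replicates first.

4.141

Mean Ct: YGR145W pH 7 20.685; YGR145W pH 4 19.025; TAF10 pH 7 18.640; TAF10 pH 4 19.030
ΔCt(pH 7) = 20.685 − 18.640 = 2.045
ΔCt(pH 4) = 19.025 − 19.030 = -0.005
ΔΔCt = -0.005 − 2.045 = -2.050
Fold change = 2^(−(-2.050)) = 2^2.050 = 4.1411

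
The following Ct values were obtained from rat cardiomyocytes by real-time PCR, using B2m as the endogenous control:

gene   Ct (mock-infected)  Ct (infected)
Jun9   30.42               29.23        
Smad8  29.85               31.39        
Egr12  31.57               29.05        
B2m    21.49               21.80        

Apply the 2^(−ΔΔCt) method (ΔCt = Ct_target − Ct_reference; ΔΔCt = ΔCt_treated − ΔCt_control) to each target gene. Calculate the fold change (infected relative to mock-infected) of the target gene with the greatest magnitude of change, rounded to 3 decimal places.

7.111

Jun9: ΔΔCt = (29.23−21.80) − (30.42−21.49) = 7.43 − 8.93 = -1.50; fold change = 2^1.50 = 2.828
Smad8: ΔΔCt = (31.39−21.80) − (29.85−21.49) = 9.59 − 8.36 = 1.23; fold change = 2^-1.23 = 0.426
Egr12: ΔΔCt = (29.05−21.80) − (31.57−21.49) = 7.25 − 10.08 = -2.83; fold change = 2^2.83 = 7.111
Egr12 has the largest |ΔΔCt| = 2.83.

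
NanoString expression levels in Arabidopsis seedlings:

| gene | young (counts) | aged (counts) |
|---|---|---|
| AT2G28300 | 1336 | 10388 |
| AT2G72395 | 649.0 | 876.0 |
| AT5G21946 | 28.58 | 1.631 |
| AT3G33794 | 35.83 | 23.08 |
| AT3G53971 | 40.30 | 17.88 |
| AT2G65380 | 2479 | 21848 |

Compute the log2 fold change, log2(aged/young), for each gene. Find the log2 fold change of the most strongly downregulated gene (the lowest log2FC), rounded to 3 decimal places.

-4.131

log2(10388/1336) = 2.959  (AT2G28300)
log2(876.0/649.0) = 0.433  (AT2G72395)
log2(1.631/28.58) = -4.131  (AT5G21946)
log2(23.08/35.83) = -0.635  (AT3G33794)
log2(17.88/40.30) = -1.172  (AT3G53971)
log2(21848/2479) = 3.140  (AT2G65380)
AT5G21946 is most strongly downregulated.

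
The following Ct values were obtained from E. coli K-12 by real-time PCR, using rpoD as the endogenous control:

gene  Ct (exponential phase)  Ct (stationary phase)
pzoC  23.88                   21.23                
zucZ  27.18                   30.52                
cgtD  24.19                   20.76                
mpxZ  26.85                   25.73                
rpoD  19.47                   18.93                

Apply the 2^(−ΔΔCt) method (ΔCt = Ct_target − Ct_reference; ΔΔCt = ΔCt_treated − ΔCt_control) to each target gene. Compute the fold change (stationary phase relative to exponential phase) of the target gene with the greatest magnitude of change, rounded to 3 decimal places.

pzoC: ΔΔCt = (21.23−18.93) − (23.88−19.47) = 2.30 − 4.41 = -2.11; fold change = 2^2.11 = 4.317
zucZ: ΔΔCt = (30.52−18.93) − (27.18−19.47) = 11.59 − 7.71 = 3.88; fold change = 2^-3.88 = 0.068
cgtD: ΔΔCt = (20.76−18.93) − (24.19−19.47) = 1.83 − 4.72 = -2.89; fold change = 2^2.89 = 7.413
mpxZ: ΔΔCt = (25.73−18.93) − (26.85−19.47) = 6.80 − 7.38 = -0.58; fold change = 2^0.58 = 1.495
zucZ has the largest |ΔΔCt| = 3.88.

0.068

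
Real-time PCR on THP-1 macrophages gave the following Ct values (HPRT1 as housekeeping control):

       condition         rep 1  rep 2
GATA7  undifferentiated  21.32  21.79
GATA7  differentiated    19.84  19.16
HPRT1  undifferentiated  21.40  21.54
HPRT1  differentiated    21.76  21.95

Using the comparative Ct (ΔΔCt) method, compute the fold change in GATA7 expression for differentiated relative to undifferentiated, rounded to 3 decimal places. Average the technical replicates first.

Mean Ct: GATA7 undifferentiated 21.555; GATA7 differentiated 19.500; HPRT1 undifferentiated 21.470; HPRT1 differentiated 21.855
ΔCt(undifferentiated) = 21.555 − 21.470 = 0.085
ΔCt(differentiated) = 19.500 − 21.855 = -2.355
ΔΔCt = -2.355 − 0.085 = -2.440
Fold change = 2^(−(-2.440)) = 2^2.440 = 5.4264

5.426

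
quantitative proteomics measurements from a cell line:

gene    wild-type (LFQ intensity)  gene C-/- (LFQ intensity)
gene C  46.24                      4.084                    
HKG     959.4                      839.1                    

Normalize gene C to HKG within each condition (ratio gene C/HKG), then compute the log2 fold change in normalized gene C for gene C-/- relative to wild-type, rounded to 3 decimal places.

-3.308

gene C/HKG (wild-type) = 46.24 / 959.4 = 0.048197
gene C/HKG (gene C-/-) = 4.084 / 839.1 = 0.0048671
Fold change = 0.0048671 / 0.048197 = 0.1010
log2(0.1010) = -3.3078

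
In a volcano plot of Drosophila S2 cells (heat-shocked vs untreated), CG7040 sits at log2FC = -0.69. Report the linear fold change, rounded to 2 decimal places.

0.62

Fold change = 2^(-0.69) = 0.620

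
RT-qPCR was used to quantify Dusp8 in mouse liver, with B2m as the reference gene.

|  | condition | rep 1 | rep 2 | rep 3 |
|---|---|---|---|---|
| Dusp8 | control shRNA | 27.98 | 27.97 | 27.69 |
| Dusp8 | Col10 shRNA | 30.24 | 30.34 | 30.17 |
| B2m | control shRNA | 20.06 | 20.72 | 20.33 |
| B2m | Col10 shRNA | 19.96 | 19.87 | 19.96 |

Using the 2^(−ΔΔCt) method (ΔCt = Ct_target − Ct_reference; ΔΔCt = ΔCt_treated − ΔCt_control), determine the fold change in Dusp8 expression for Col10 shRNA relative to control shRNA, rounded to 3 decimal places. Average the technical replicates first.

Mean Ct: Dusp8 control shRNA 27.880; Dusp8 Col10 shRNA 30.250; B2m control shRNA 20.370; B2m Col10 shRNA 19.930
ΔCt(control shRNA) = 27.880 − 20.370 = 7.510
ΔCt(Col10 shRNA) = 30.250 − 19.930 = 10.320
ΔΔCt = 10.320 − 7.510 = 2.810
Fold change = 2^(−2.810) = 0.1426

0.143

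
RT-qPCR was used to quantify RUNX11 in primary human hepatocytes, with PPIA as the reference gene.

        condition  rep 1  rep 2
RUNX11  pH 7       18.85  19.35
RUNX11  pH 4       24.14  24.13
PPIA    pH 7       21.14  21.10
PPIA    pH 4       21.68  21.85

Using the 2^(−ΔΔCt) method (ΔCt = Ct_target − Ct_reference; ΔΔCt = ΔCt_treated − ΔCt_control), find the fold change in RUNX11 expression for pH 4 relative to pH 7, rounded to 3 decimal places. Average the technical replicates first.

0.048

Mean Ct: RUNX11 pH 7 19.100; RUNX11 pH 4 24.135; PPIA pH 7 21.120; PPIA pH 4 21.765
ΔCt(pH 7) = 19.100 − 21.120 = -2.020
ΔCt(pH 4) = 24.135 − 21.765 = 2.370
ΔΔCt = 2.370 − (-2.020) = 4.390
Fold change = 2^(−4.390) = 0.0477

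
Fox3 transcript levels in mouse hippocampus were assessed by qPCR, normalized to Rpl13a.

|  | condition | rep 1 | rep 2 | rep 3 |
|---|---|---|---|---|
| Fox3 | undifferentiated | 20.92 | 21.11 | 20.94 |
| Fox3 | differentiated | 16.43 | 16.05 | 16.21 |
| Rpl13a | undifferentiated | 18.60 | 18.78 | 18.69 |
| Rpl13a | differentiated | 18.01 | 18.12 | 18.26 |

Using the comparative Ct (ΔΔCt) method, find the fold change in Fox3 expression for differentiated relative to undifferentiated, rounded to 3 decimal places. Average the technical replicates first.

Mean Ct: Fox3 undifferentiated 20.990; Fox3 differentiated 16.230; Rpl13a undifferentiated 18.690; Rpl13a differentiated 18.130
ΔCt(undifferentiated) = 20.990 − 18.690 = 2.300
ΔCt(differentiated) = 16.230 − 18.130 = -1.900
ΔΔCt = -1.900 − 2.300 = -4.200
Fold change = 2^(−(-4.200)) = 2^4.200 = 18.3792

18.379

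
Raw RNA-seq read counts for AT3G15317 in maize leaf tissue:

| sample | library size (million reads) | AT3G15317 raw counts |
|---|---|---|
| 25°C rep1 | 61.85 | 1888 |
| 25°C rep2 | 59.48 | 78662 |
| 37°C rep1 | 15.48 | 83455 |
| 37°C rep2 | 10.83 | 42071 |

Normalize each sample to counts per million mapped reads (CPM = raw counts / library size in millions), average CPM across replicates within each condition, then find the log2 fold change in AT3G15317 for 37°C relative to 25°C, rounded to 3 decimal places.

CPM(25°C rep1) = 1888 / 61.85 = 30.5255
CPM(25°C rep2) = 78662 / 59.48 = 1322.4950
CPM(37°C rep1) = 83455 / 15.48 = 5391.1499
CPM(37°C rep2) = 42071 / 10.83 = 3884.6722
mean CPM(25°C) = 676.5102; mean CPM(37°C) = 4637.9110
Fold change = 4637.9110 / 676.5102 = 6.85564
log2(6.85564) = 2.7773

2.777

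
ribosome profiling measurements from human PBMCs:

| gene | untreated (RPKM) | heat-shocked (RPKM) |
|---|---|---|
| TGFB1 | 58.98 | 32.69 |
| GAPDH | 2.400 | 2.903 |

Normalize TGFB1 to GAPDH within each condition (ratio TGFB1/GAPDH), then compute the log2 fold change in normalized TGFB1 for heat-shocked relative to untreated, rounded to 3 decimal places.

-1.126

TGFB1/GAPDH (untreated) = 58.98 / 2.400 = 24.575
TGFB1/GAPDH (heat-shocked) = 32.69 / 2.903 = 11.261
Fold change = 11.261 / 24.575 = 0.4582
log2(0.4582) = -1.1259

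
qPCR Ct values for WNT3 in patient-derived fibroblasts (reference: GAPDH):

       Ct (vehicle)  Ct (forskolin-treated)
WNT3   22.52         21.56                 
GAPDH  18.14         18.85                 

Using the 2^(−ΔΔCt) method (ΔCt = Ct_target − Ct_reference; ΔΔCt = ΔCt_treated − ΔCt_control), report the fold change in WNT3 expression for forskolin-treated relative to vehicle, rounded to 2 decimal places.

3.18

ΔCt(vehicle) = 22.520 − 18.140 = 4.380
ΔCt(forskolin-treated) = 21.560 − 18.850 = 2.710
ΔΔCt = 2.710 − 4.380 = -1.670
Fold change = 2^(−(-1.670)) = 2^1.670 = 3.182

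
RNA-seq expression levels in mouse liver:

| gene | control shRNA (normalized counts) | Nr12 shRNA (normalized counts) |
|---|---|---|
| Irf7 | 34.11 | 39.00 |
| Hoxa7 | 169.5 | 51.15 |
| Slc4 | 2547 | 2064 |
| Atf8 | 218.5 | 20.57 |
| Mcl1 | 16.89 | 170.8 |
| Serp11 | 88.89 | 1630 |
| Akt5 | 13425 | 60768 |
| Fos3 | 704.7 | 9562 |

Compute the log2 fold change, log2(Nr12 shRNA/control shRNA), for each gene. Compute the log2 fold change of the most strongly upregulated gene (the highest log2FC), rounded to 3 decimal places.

log2(39.00/34.11) = 0.193  (Irf7)
log2(51.15/169.5) = -1.728  (Hoxa7)
log2(2064/2547) = -0.303  (Slc4)
log2(20.57/218.5) = -3.409  (Atf8)
log2(170.8/16.89) = 3.338  (Mcl1)
log2(1630/88.89) = 4.197  (Serp11)
log2(60768/13425) = 2.178  (Akt5)
log2(9562/704.7) = 3.762  (Fos3)
Serp11 is most strongly upregulated.

4.197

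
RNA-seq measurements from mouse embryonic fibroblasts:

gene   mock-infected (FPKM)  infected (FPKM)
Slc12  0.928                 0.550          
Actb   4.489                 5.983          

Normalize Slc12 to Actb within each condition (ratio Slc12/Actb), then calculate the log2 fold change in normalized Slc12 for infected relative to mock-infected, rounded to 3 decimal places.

Slc12/Actb (mock-infected) = 0.928 / 4.489 = 0.20673
Slc12/Actb (infected) = 0.550 / 5.983 = 0.091927
Fold change = 0.091927 / 0.20673 = 0.4447
log2(0.4447) = -1.1692

-1.169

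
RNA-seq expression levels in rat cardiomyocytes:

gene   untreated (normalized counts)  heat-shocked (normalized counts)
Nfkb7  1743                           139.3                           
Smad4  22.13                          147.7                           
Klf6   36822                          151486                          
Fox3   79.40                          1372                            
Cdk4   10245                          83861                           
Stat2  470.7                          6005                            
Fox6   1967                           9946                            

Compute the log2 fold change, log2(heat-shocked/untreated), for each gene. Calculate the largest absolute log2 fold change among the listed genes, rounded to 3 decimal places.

log2(139.3/1743) = -3.645  (Nfkb7)
log2(147.7/22.13) = 2.739  (Smad4)
log2(151486/36822) = 2.041  (Klf6)
log2(1372/79.40) = 4.111  (Fox3)
log2(83861/10245) = 3.033  (Cdk4)
log2(6005/470.7) = 3.673  (Stat2)
log2(9946/1967) = 2.338  (Fox6)
The largest magnitude belongs to Fox3.

4.111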